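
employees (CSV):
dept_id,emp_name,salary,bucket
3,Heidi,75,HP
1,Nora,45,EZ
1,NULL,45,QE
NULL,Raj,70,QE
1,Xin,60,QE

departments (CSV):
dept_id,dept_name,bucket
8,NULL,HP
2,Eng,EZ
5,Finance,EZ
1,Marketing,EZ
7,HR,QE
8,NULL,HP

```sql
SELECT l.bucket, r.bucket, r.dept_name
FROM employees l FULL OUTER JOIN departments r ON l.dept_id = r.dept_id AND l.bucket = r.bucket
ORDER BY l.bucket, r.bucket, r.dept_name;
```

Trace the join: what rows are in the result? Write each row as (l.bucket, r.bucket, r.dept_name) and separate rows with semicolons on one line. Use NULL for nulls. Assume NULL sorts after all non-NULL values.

(EZ, EZ, Marketing); (HP, NULL, NULL); (QE, NULL, NULL); (QE, NULL, NULL); (QE, NULL, NULL); (NULL, EZ, Eng); (NULL, EZ, Finance); (NULL, HP, NULL); (NULL, HP, NULL); (NULL, QE, HR)

FULL OUTER JOIN keeps every row from both sides; unmatched rows get NULL for the other side's columns.
Matching on l.dept_id = r.dept_id AND l.bucket = r.bucket. A NULL in a compared column never satisfies the condition.
Matched pairs: 1; unmatched l rows kept: 4; unmatched r rows kept: 5.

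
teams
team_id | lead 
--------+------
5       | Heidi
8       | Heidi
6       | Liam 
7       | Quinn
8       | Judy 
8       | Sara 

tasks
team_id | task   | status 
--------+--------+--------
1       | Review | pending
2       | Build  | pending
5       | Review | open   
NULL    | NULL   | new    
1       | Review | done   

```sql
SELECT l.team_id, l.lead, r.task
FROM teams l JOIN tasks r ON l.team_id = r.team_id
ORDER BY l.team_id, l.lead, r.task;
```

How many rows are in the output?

1

INNER JOIN keeps only pairs where the ON condition holds.
Matching on l.team_id = r.team_id. A NULL in a compared column never satisfies the condition.
- l row (team_id=5): matches 1 r row(s) → 1 output row(s).
- l row (team_id=8): no match → dropped.
- l row (team_id=6): no match → dropped.
- l row (team_id=7): no match → dropped.
- l row (team_id=8): no match → dropped.
- l row (team_id=8): no match → dropped.
Total: 1 rows.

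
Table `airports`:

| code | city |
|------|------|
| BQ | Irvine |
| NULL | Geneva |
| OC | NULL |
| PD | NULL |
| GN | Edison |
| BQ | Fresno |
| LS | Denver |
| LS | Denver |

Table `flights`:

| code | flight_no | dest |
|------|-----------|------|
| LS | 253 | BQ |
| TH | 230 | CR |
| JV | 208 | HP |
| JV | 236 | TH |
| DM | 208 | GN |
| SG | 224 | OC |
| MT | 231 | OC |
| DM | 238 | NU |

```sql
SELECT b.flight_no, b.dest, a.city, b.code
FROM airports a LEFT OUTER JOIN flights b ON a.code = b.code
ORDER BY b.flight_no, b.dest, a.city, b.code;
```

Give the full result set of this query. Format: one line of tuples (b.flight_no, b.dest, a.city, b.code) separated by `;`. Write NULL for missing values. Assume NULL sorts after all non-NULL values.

LEFT JOIN keeps every row from `airports`; unmatched rows get NULL for `flights`'s columns.
Matching on a.code = b.code. A NULL in a compared column never satisfies the condition.
- a row (code=BQ): no match → kept, b columns NULL.
- a row (code=NULL): no match → kept, b columns NULL.
- a row (code=OC): no match → kept, b columns NULL.
- a row (code=PD): no match → kept, b columns NULL.
- a row (code=GN): no match → kept, b columns NULL.
- a row (code=BQ): no match → kept, b columns NULL.
- a row (code=LS): matches 1 b row(s) → 1 output row(s).
- a row (code=LS): matches 1 b row(s) → 1 output row(s).
After projecting and ordering:
b.flight_no | b.dest | a.city | b.code
253 | BQ | Denver | LS
253 | BQ | Denver | LS
NULL | NULL | Edison | NULL
NULL | NULL | Fresno | NULL
NULL | NULL | Geneva | NULL
NULL | NULL | Irvine | NULL
NULL | NULL | NULL | NULL
NULL | NULL | NULL | NULL

(253, BQ, Denver, LS); (253, BQ, Denver, LS); (NULL, NULL, Edison, NULL); (NULL, NULL, Fresno, NULL); (NULL, NULL, Geneva, NULL); (NULL, NULL, Irvine, NULL); (NULL, NULL, NULL, NULL); (NULL, NULL, NULL, NULL)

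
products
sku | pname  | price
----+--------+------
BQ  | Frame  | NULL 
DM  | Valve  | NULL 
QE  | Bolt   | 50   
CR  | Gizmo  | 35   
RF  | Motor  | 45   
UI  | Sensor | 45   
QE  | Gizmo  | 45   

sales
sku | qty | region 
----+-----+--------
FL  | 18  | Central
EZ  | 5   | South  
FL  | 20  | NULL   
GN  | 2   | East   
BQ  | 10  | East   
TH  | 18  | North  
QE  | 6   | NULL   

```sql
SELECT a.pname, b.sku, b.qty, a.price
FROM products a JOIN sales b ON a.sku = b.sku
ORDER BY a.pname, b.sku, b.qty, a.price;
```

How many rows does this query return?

INNER JOIN keeps only pairs where the ON condition holds.
Matching on a.sku = b.sku.
- a (sku=BQ) pairs with 1 row(s) of b.
- a (sku=DM) has no partner → excluded.
- a (sku=QE) pairs with 1 row(s) of b.
- a (sku=CR) has no partner → excluded.
- a (sku=RF) has no partner → excluded.
- a (sku=UI) has no partner → excluded.
- a (sku=QE) pairs with 1 row(s) of b.
Total: 3 rows.

3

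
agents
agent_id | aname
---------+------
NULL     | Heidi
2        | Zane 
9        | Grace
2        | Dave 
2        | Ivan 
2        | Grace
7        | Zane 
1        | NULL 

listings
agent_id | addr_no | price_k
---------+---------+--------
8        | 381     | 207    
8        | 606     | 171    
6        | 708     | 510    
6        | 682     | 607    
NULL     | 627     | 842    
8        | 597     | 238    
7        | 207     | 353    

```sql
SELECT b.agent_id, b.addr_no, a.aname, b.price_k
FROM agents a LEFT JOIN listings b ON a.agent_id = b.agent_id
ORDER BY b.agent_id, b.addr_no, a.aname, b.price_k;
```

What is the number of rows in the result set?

8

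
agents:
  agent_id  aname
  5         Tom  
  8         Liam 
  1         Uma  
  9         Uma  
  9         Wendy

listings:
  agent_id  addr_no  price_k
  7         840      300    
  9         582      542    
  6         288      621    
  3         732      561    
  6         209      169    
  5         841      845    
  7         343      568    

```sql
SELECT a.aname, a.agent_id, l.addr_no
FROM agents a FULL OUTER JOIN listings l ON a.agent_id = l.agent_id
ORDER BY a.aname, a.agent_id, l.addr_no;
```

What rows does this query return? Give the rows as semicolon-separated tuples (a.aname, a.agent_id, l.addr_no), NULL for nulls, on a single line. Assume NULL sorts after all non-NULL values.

FULL OUTER JOIN keeps every row from both sides; unmatched rows get NULL for the other side's columns.
Matching on a.agent_id = l.agent_id.
- a[0] agent_id=5 → 1 match(es) in l → 1 row(s).
- a[1] agent_id=8 → no match; kept with NULLs on the l side.
- a[2] agent_id=1 → no match; kept with NULLs on the l side.
- a[3] agent_id=9 → 1 match(es) in l → 1 row(s).
- a[4] agent_id=9 → 1 match(es) in l → 1 row(s).
- plus 5 unmatched l row(s), each kept with NULL a columns.
After projecting and ordering:
a.aname | a.agent_id | l.addr_no
Liam | 8 | NULL
Tom | 5 | 841
Uma | 1 | NULL
Uma | 9 | 582
Wendy | 9 | 582
NULL | NULL | 209
NULL | NULL | 288
NULL | NULL | 343
NULL | NULL | 732
NULL | NULL | 840

(Liam, 8, NULL); (Tom, 5, 841); (Uma, 1, NULL); (Uma, 9, 582); (Wendy, 9, 582); (NULL, NULL, 209); (NULL, NULL, 288); (NULL, NULL, 343); (NULL, NULL, 732); (NULL, NULL, 840)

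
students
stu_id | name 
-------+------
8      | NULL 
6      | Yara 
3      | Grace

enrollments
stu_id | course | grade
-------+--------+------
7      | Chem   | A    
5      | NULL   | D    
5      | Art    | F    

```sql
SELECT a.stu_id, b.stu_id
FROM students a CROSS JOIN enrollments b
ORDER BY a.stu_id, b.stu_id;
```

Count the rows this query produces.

9

CROSS JOIN pairs every row of `students` with every row of `enrollments`: 3 × 3 = 9 rows.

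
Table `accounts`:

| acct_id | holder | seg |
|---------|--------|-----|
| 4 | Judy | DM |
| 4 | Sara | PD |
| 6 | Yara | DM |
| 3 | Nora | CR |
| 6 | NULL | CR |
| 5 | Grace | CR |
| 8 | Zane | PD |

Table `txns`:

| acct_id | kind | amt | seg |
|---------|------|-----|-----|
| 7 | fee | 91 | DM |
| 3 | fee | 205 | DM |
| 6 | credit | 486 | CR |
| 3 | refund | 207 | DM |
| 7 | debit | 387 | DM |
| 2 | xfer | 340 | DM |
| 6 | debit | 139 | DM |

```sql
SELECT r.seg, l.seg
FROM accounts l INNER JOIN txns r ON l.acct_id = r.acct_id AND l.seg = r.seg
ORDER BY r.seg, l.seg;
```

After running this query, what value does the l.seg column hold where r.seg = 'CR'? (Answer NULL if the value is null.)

CR

INNER JOIN keeps only pairs where the ON condition holds.
Matching on l.acct_id = r.acct_id AND l.seg = r.seg.
- acct_id=4, seg=DM: no matching r row, dropped.
- acct_id=4, seg=PD: no matching r row, dropped.
- acct_id=6, seg=DM: 1 matching r row(s), so 1 row(s) emitted.
- acct_id=3, seg=CR: no matching r row, dropped.
- acct_id=6, seg=CR: 1 matching r row(s), so 1 row(s) emitted.
- acct_id=5, seg=CR: no matching r row, dropped.
- acct_id=8, seg=PD: no matching r row, dropped.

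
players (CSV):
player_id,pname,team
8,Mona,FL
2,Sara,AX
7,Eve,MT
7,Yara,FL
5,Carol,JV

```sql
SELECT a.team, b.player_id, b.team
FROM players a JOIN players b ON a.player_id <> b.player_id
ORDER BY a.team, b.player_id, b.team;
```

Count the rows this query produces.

18

INNER JOIN keeps only pairs where the ON condition holds.
Matching on a.player_id <> b.player_id.
- a[0] player_id=8 → 4 match(es) in b → 4 row(s).
- a[1] player_id=2 → 4 match(es) in b → 4 row(s).
- a[2] player_id=7 → 3 match(es) in b → 3 row(s).
- a[3] player_id=7 → 3 match(es) in b → 3 row(s).
- a[4] player_id=5 → 4 match(es) in b → 4 row(s).
Total: 18 rows.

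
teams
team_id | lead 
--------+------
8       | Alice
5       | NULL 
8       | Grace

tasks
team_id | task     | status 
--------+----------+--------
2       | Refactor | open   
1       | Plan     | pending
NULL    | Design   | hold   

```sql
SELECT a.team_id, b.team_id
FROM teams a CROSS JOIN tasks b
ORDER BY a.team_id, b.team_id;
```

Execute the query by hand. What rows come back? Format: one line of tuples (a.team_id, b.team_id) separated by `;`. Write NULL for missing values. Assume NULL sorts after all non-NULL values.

(5, 1); (5, 2); (5, NULL); (8, 1); (8, 1); (8, 2); (8, 2); (8, NULL); (8, NULL)

CROSS JOIN pairs every row of `teams` with every row of `tasks`: 3 × 3 = 9 rows.
After projecting and ordering:
a.team_id | b.team_id
5 | 1
5 | 2
5 | NULL
8 | 1
8 | 1
8 | 2
8 | 2
8 | NULL
8 | NULL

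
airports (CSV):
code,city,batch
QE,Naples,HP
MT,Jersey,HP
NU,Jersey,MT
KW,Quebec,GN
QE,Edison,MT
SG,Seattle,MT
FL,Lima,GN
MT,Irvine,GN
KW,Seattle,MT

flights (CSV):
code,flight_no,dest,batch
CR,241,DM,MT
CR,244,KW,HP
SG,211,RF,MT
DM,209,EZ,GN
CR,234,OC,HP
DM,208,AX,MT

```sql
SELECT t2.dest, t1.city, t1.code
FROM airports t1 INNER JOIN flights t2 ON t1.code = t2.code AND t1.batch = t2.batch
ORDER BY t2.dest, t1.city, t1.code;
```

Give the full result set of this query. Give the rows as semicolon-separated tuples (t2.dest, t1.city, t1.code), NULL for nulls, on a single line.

(RF, Seattle, SG)

INNER JOIN keeps only pairs where the ON condition holds.
Matching on t1.code = t2.code AND t1.batch = t2.batch.
Matched pairs: 1.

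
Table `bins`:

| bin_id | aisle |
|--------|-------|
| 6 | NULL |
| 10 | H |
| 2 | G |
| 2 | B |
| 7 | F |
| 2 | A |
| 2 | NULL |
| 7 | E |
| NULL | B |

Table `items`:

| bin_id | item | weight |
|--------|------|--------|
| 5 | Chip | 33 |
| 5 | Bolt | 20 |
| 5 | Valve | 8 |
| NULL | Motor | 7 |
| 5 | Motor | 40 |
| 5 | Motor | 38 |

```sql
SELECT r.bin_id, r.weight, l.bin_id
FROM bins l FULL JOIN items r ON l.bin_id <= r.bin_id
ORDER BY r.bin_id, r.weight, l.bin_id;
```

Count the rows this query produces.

FULL OUTER JOIN keeps every row from both sides; unmatched rows get NULL for the other side's columns.
Matching on l.bin_id <= r.bin_id. A NULL in a compared column never satisfies the condition.
- bin_id=6: no r row matches, row kept with r columns NULL.
- bin_id=10: no r row matches, row kept with r columns NULL.
- bin_id=2: 5 matching r row(s), so 5 row(s) emitted.
- bin_id=2: 5 matching r row(s), so 5 row(s) emitted.
- bin_id=7: no r row matches, row kept with r columns NULL.
- bin_id=2: 5 matching r row(s), so 5 row(s) emitted.
- bin_id=2: 5 matching r row(s), so 5 row(s) emitted.
- bin_id=7: no r row matches, row kept with r columns NULL.
- bin_id=NULL: no r row matches, row kept with r columns NULL.
- plus 1 unmatched r row(s), each kept with NULL l columns.
Total: 20 matched + 6 padded = 26 rows.

26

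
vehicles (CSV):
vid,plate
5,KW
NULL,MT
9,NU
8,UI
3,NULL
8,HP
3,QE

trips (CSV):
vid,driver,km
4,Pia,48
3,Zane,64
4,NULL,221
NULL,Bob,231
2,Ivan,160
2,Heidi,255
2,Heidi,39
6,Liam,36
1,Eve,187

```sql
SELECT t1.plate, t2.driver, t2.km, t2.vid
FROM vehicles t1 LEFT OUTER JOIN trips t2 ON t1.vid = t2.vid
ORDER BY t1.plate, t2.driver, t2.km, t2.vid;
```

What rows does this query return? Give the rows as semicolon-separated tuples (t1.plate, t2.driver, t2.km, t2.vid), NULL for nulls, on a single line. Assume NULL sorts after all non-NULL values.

LEFT JOIN keeps every row from `vehicles`; unmatched rows get NULL for `trips`'s columns.
Matching on t1.vid = t2.vid. A NULL in a compared column never satisfies the condition.
- t1[0] vid=5 → no match; kept with NULLs on the t2 side.
- t1[1] vid=NULL → no match; kept with NULLs on the t2 side.
- t1[2] vid=9 → no match; kept with NULLs on the t2 side.
- t1[3] vid=8 → no match; kept with NULLs on the t2 side.
- t1[4] vid=3 → 1 match(es) in t2 → 1 row(s).
- t1[5] vid=8 → no match; kept with NULLs on the t2 side.
- t1[6] vid=3 → 1 match(es) in t2 → 1 row(s).
After projecting and ordering:
t1.plate | t2.driver | t2.km | t2.vid
HP | NULL | NULL | NULL
KW | NULL | NULL | NULL
MT | NULL | NULL | NULL
NU | NULL | NULL | NULL
QE | Zane | 64 | 3
UI | NULL | NULL | NULL
NULL | Zane | 64 | 3

(HP, NULL, NULL, NULL); (KW, NULL, NULL, NULL); (MT, NULL, NULL, NULL); (NU, NULL, NULL, NULL); (QE, Zane, 64, 3); (UI, NULL, NULL, NULL); (NULL, Zane, 64, 3)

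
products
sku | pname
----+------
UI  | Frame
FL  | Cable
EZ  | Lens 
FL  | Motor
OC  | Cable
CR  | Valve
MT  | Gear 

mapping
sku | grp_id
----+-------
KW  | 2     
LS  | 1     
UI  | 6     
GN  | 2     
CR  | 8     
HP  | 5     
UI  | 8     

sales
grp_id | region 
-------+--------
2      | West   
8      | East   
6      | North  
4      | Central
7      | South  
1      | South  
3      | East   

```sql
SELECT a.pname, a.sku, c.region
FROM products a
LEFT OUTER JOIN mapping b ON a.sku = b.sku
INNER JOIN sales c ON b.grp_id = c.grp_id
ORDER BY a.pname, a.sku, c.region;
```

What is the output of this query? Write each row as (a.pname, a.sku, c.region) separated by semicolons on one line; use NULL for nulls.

Joins associate left-to-right: products LEFT JOIN mapping on sku gives 8 intermediate row(s).
Then INNER JOIN `sales c` on grp_id: keep only rows whose b.grp_id appears in c.

(Frame, UI, East); (Frame, UI, North); (Valve, CR, East)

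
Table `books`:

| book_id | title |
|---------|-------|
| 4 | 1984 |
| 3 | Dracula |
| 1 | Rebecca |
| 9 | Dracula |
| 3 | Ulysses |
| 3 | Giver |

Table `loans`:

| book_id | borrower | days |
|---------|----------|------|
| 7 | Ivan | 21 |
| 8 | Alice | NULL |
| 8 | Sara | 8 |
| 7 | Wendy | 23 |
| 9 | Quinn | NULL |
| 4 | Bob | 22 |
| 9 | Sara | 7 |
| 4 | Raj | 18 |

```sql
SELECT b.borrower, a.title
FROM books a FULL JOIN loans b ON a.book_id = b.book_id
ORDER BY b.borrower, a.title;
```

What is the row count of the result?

12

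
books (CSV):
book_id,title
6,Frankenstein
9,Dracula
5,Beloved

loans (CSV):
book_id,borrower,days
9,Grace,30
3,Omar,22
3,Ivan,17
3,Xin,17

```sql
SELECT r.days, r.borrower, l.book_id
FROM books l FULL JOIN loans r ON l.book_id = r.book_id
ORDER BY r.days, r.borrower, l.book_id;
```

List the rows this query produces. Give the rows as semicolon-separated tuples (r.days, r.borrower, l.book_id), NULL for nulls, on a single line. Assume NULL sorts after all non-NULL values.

(17, Ivan, NULL); (17, Xin, NULL); (22, Omar, NULL); (30, Grace, 9); (NULL, NULL, 5); (NULL, NULL, 6)

FULL OUTER JOIN keeps every row from both sides; unmatched rows get NULL for the other side's columns.
Matching on l.book_id = r.book_id.
Matched pairs: 1; unmatched l rows kept: 2; unmatched r rows kept: 3.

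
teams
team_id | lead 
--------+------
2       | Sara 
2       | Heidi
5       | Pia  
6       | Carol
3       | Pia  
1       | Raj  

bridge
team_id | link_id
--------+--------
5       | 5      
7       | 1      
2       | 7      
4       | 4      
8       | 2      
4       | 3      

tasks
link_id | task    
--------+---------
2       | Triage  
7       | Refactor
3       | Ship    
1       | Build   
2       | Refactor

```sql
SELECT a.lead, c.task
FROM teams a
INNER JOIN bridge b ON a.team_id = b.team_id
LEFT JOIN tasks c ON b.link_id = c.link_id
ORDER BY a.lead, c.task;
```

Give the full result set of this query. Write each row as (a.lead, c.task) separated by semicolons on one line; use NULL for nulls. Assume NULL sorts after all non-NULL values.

Joins associate left-to-right: teams INNER JOIN bridge on team_id gives 3 intermediate row(s).
Then LEFT JOIN `tasks c` on link_id: each of those 3 rows is kept; rows whose b.link_id has no match in c get NULL for c's columns.

(Heidi, Refactor); (Pia, NULL); (Sara, Refactor)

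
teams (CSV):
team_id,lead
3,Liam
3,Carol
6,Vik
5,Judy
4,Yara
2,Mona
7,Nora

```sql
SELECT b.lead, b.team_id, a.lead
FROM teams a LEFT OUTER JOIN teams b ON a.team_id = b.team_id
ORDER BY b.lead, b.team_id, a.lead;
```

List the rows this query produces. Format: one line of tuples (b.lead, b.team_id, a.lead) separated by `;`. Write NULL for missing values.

LEFT JOIN keeps every row from `teams a`; unmatched rows get NULL for `teams b`'s columns.
Matching on a.team_id = b.team_id.
- a row (team_id=3): matches 2 b row(s) → 2 output row(s).
- a row (team_id=3): matches 2 b row(s) → 2 output row(s).
- a row (team_id=6): matches 1 b row(s) → 1 output row(s).
- a row (team_id=5): matches 1 b row(s) → 1 output row(s).
- a row (team_id=4): matches 1 b row(s) → 1 output row(s).
- a row (team_id=2): matches 1 b row(s) → 1 output row(s).
- a row (team_id=7): matches 1 b row(s) → 1 output row(s).
After projecting and ordering:
b.lead | b.team_id | a.lead
Carol | 3 | Carol
Carol | 3 | Liam
Judy | 5 | Judy
Liam | 3 | Carol
Liam | 3 | Liam
Mona | 2 | Mona
Nora | 7 | Nora
Vik | 6 | Vik
Yara | 4 | Yara

(Carol, 3, Carol); (Carol, 3, Liam); (Judy, 5, Judy); (Liam, 3, Carol); (Liam, 3, Liam); (Mona, 2, Mona); (Nora, 7, Nora); (Vik, 6, Vik); (Yara, 4, Yara)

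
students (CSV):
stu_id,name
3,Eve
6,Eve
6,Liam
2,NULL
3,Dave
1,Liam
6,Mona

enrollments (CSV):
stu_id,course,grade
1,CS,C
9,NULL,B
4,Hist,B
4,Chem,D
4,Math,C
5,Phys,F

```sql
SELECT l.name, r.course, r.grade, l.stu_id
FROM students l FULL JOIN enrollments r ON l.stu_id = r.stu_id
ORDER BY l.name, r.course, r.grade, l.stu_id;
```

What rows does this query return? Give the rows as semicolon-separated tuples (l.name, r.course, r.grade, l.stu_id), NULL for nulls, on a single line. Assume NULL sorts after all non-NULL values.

(Dave, NULL, NULL, 3); (Eve, NULL, NULL, 3); (Eve, NULL, NULL, 6); (Liam, CS, C, 1); (Liam, NULL, NULL, 6); (Mona, NULL, NULL, 6); (NULL, Chem, D, NULL); (NULL, Hist, B, NULL); (NULL, Math, C, NULL); (NULL, Phys, F, NULL); (NULL, NULL, B, NULL); (NULL, NULL, NULL, 2)

FULL OUTER JOIN keeps every row from both sides; unmatched rows get NULL for the other side's columns.
Matching on l.stu_id = r.stu_id.
- l (stu_id=3) has no partner → padded with NULL.
- l (stu_id=6) has no partner → padded with NULL.
- l (stu_id=6) has no partner → padded with NULL.
- l (stu_id=2) has no partner → padded with NULL.
- l (stu_id=3) has no partner → padded with NULL.
- l (stu_id=1) pairs with 1 row(s) of r.
- l (stu_id=6) has no partner → padded with NULL.
- 5 row(s) from r found no l partner → padded with NULL.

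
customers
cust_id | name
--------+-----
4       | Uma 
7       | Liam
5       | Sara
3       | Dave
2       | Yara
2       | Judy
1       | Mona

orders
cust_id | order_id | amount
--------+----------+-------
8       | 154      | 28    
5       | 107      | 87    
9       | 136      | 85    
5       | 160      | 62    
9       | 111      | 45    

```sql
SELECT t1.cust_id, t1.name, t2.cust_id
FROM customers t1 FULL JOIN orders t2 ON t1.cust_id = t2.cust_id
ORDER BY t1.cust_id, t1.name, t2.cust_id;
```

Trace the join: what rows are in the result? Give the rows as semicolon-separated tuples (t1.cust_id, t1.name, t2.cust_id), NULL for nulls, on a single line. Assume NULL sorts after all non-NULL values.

(1, Mona, NULL); (2, Judy, NULL); (2, Yara, NULL); (3, Dave, NULL); (4, Uma, NULL); (5, Sara, 5); (5, Sara, 5); (7, Liam, NULL); (NULL, NULL, 8); (NULL, NULL, 9); (NULL, NULL, 9)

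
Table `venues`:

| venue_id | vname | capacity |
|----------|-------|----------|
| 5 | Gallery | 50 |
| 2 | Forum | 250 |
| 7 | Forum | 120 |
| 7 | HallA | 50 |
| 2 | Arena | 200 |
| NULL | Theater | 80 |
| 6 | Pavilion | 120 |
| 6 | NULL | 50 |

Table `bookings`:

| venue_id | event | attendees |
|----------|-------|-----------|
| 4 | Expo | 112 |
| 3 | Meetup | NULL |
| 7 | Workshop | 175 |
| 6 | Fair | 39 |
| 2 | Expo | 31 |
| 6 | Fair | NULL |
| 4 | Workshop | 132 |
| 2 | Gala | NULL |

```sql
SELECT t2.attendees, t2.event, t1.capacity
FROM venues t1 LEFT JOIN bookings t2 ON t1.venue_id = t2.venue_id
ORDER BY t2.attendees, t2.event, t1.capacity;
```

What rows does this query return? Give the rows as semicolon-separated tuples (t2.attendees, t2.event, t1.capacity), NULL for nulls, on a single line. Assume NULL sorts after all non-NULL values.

(31, Expo, 200); (31, Expo, 250); (39, Fair, 50); (39, Fair, 120); (175, Workshop, 50); (175, Workshop, 120); (NULL, Fair, 50); (NULL, Fair, 120); (NULL, Gala, 200); (NULL, Gala, 250); (NULL, NULL, 50); (NULL, NULL, 80)

LEFT JOIN keeps every row from `venues`; unmatched rows get NULL for `bookings`'s columns.
Matching on t1.venue_id = t2.venue_id. A NULL in a compared column never satisfies the condition.
- t1[0] venue_id=5 → no match; kept with NULLs on the t2 side.
- t1[1] venue_id=2 → 2 match(es) in t2 → 2 row(s).
- t1[2] venue_id=7 → 1 match(es) in t2 → 1 row(s).
- t1[3] venue_id=7 → 1 match(es) in t2 → 1 row(s).
- t1[4] venue_id=2 → 2 match(es) in t2 → 2 row(s).
- t1[5] venue_id=NULL → no match; kept with NULLs on the t2 side.
- t1[6] venue_id=6 → 2 match(es) in t2 → 2 row(s).
- t1[7] venue_id=6 → 2 match(es) in t2 → 2 row(s).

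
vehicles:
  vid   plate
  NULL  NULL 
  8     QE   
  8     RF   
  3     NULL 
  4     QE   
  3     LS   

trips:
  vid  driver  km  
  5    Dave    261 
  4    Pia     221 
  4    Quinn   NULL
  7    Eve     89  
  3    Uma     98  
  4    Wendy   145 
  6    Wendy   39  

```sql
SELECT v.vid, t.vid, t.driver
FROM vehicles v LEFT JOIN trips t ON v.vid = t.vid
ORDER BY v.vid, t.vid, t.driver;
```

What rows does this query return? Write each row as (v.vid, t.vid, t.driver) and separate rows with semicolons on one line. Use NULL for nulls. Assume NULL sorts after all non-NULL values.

LEFT JOIN keeps every row from `vehicles`; unmatched rows get NULL for `trips`'s columns.
Matching on v.vid = t.vid. A NULL in a compared column never satisfies the condition.
Matched pairs: 5; unmatched v rows kept: 3.

(3, 3, Uma); (3, 3, Uma); (4, 4, Pia); (4, 4, Quinn); (4, 4, Wendy); (8, NULL, NULL); (8, NULL, NULL); (NULL, NULL, NULL)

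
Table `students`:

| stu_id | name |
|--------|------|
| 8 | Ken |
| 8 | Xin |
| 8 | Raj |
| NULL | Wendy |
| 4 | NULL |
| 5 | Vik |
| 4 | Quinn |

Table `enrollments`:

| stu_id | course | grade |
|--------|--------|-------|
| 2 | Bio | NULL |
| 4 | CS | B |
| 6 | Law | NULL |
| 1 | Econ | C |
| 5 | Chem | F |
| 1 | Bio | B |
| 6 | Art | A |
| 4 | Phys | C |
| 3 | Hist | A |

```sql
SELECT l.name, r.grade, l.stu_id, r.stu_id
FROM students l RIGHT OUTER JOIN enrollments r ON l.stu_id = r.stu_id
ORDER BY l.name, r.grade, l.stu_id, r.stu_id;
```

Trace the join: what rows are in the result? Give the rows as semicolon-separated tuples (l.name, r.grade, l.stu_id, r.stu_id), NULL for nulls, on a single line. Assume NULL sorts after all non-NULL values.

(Quinn, B, 4, 4); (Quinn, C, 4, 4); (Vik, F, 5, 5); (NULL, A, NULL, 3); (NULL, A, NULL, 6); (NULL, B, 4, 4); (NULL, B, NULL, 1); (NULL, C, 4, 4); (NULL, C, NULL, 1); (NULL, NULL, NULL, 2); (NULL, NULL, NULL, 6)

RIGHT JOIN keeps every row from `enrollments`; unmatched rows get NULL for `students`'s columns.
Matching on l.stu_id = r.stu_id. A NULL in a compared column never satisfies the condition.
- l (stu_id=8) has no partner in r.
- l (stu_id=8) has no partner in r.
- l (stu_id=8) has no partner in r.
- l (stu_id=NULL) has no partner in r.
- l (stu_id=4) pairs with 2 row(s) of r.
- l (stu_id=5) pairs with 1 row(s) of r.
- l (stu_id=4) pairs with 2 row(s) of r.
- 6 row(s) from r found no l partner → padded with NULL.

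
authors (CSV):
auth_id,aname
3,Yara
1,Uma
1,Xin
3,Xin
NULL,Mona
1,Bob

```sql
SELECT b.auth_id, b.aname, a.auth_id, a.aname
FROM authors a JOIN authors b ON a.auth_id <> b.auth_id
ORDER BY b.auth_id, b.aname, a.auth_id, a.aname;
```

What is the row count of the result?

12

INNER JOIN keeps only pairs where the ON condition holds.
Matching on a.auth_id <> b.auth_id. A NULL in a compared column never satisfies the condition.
Matched pairs: 12.
Total: 12 rows.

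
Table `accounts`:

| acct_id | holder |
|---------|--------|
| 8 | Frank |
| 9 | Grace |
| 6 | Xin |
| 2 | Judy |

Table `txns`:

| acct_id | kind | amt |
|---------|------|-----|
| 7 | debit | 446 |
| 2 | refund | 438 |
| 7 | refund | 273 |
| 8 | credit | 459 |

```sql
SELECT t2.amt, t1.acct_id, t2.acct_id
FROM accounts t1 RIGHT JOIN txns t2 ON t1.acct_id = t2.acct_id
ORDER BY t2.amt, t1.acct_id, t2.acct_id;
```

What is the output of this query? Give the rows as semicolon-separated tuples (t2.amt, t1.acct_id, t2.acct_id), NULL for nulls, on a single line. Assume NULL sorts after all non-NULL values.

RIGHT JOIN keeps every row from `txns`; unmatched rows get NULL for `accounts`'s columns.
Matching on t1.acct_id = t2.acct_id.
Matched pairs: 2; unmatched t2 rows kept: 2.

(273, NULL, 7); (438, 2, 2); (446, NULL, 7); (459, 8, 8)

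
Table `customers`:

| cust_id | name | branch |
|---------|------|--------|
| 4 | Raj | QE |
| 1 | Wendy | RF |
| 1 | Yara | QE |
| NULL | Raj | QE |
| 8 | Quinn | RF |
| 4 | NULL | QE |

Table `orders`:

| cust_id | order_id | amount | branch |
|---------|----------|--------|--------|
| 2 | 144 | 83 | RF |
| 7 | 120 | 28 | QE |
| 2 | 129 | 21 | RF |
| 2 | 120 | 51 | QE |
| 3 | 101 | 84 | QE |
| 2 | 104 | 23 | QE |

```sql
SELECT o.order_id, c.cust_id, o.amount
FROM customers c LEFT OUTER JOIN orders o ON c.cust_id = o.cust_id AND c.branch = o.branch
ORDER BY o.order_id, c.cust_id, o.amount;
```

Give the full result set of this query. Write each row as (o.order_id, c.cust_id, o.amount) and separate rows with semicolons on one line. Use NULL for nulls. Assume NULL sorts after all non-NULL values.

(NULL, 1, NULL); (NULL, 1, NULL); (NULL, 4, NULL); (NULL, 4, NULL); (NULL, 8, NULL); (NULL, NULL, NULL)

LEFT JOIN keeps every row from `customers`; unmatched rows get NULL for `orders`'s columns.
Matching on c.cust_id = o.cust_id AND c.branch = o.branch. A NULL in a compared column never satisfies the condition.
Matched pairs: 0; unmatched c rows kept: 6.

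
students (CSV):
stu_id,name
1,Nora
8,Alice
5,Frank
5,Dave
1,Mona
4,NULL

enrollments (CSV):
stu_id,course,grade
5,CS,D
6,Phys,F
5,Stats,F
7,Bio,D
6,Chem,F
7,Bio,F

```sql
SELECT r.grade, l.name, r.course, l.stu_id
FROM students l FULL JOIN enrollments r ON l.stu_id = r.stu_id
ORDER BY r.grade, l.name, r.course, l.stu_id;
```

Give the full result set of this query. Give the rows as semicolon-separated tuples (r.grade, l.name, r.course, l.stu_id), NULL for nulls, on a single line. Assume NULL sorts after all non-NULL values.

(D, Dave, CS, 5); (D, Frank, CS, 5); (D, NULL, Bio, NULL); (F, Dave, Stats, 5); (F, Frank, Stats, 5); (F, NULL, Bio, NULL); (F, NULL, Chem, NULL); (F, NULL, Phys, NULL); (NULL, Alice, NULL, 8); (NULL, Mona, NULL, 1); (NULL, Nora, NULL, 1); (NULL, NULL, NULL, 4)

FULL OUTER JOIN keeps every row from both sides; unmatched rows get NULL for the other side's columns.
Matching on l.stu_id = r.stu_id.
- l[0] stu_id=1 → no match; kept with NULLs on the r side.
- l[1] stu_id=8 → no match; kept with NULLs on the r side.
- l[2] stu_id=5 → 2 match(es) in r → 2 row(s).
- l[3] stu_id=5 → 2 match(es) in r → 2 row(s).
- l[4] stu_id=1 → no match; kept with NULLs on the r side.
- l[5] stu_id=4 → no match; kept with NULLs on the r side.
- plus 4 unmatched r row(s), each kept with NULL l columns.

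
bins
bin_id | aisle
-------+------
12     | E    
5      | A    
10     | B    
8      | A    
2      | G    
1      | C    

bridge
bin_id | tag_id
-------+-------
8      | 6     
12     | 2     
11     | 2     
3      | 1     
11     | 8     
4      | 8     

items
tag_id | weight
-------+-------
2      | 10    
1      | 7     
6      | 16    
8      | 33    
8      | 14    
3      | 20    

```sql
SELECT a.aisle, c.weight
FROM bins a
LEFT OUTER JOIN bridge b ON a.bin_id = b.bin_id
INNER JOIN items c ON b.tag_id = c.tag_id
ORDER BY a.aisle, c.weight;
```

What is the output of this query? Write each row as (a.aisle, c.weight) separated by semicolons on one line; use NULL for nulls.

Evaluate left to right. First `bins a LEFT JOIN bridge b` on bin_id: 6 row(s).
Then INNER JOIN `items c` on tag_id: keep only rows whose b.tag_id appears in c.

(A, 16); (E, 10)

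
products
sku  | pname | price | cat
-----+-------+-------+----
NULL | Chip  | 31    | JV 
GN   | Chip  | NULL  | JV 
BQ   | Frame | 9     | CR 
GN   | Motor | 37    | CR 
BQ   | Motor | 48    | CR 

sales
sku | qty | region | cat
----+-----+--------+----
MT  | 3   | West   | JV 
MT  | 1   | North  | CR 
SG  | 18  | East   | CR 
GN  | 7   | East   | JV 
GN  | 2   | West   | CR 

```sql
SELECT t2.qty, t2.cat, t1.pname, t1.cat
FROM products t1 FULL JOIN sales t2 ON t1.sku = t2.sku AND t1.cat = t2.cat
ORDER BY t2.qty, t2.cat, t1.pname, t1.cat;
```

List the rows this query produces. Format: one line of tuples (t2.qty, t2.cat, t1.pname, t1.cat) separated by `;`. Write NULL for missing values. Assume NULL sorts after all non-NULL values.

(1, CR, NULL, NULL); (2, CR, Motor, CR); (3, JV, NULL, NULL); (7, JV, Chip, JV); (18, CR, NULL, NULL); (NULL, NULL, Chip, JV); (NULL, NULL, Frame, CR); (NULL, NULL, Motor, CR)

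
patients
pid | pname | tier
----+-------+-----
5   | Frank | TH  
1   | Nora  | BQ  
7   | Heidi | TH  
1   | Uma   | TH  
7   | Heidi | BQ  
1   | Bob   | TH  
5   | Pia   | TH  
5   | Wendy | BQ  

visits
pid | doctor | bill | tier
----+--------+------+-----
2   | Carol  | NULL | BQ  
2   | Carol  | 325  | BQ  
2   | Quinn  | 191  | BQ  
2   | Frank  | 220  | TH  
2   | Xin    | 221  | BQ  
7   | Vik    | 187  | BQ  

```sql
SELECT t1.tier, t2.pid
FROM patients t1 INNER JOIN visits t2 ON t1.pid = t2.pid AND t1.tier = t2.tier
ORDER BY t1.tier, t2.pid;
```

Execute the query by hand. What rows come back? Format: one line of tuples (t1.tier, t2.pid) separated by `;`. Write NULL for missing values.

INNER JOIN keeps only pairs where the ON condition holds.
Matching on t1.pid = t2.pid AND t1.tier = t2.tier.
Matched pairs: 1.

(BQ, 7)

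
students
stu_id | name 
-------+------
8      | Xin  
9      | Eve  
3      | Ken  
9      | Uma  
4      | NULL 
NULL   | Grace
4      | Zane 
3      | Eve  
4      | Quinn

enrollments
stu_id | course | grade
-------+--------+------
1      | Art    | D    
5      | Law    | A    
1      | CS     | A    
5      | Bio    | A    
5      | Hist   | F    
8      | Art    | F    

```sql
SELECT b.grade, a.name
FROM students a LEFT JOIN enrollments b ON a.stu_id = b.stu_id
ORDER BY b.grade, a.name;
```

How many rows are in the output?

LEFT JOIN keeps every row from `students`; unmatched rows get NULL for `enrollments`'s columns.
Matching on a.stu_id = b.stu_id. A NULL in a compared column never satisfies the condition.
- a row (stu_id=8): matches 1 b row(s) → 1 output row(s).
- a row (stu_id=9): no match → kept, b columns NULL.
- a row (stu_id=3): no match → kept, b columns NULL.
- a row (stu_id=9): no match → kept, b columns NULL.
- a row (stu_id=4): no match → kept, b columns NULL.
- a row (stu_id=NULL): no match → kept, b columns NULL.
- a row (stu_id=4): no match → kept, b columns NULL.
- a row (stu_id=3): no match → kept, b columns NULL.
- a row (stu_id=4): no match → kept, b columns NULL.
Total: 1 matched + 8 padded = 9 rows.

9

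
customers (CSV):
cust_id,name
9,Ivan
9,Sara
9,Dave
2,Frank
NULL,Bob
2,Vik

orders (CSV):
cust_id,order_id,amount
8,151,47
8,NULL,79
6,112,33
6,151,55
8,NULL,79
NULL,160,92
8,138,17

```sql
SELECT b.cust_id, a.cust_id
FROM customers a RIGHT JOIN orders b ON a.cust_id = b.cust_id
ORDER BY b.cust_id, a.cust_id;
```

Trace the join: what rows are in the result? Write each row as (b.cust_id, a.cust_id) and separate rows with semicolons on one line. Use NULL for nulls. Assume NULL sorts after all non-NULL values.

(6, NULL); (6, NULL); (8, NULL); (8, NULL); (8, NULL); (8, NULL); (NULL, NULL)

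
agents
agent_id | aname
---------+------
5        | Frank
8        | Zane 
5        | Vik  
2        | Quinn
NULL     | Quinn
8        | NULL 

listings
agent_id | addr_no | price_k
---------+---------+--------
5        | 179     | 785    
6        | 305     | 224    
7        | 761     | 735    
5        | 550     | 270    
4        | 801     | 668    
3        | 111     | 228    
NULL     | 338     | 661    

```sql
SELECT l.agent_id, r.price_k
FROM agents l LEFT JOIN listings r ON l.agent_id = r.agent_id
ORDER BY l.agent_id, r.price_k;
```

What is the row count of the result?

LEFT JOIN keeps every row from `agents`; unmatched rows get NULL for `listings`'s columns.
Matching on l.agent_id = r.agent_id. A NULL in a compared column never satisfies the condition.
Matched pairs: 4; unmatched l rows kept: 4.
Total: 4 matched + 4 padded = 8 rows.

8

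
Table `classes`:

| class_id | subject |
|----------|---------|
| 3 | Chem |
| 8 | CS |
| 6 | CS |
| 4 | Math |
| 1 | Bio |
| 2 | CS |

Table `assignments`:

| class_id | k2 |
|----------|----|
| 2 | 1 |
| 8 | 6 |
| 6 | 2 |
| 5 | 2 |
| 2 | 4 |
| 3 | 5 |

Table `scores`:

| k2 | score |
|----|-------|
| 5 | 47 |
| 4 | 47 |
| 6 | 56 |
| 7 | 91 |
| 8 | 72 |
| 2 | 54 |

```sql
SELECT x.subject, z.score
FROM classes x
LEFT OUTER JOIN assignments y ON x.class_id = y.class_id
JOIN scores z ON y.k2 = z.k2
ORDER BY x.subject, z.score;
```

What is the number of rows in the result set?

Evaluate left to right. First `classes x LEFT JOIN assignments y` on class_id: 7 row(s).
Then INNER JOIN `scores z` on k2: keep only rows whose y.k2 appears in z.
Result: 4 row(s).

4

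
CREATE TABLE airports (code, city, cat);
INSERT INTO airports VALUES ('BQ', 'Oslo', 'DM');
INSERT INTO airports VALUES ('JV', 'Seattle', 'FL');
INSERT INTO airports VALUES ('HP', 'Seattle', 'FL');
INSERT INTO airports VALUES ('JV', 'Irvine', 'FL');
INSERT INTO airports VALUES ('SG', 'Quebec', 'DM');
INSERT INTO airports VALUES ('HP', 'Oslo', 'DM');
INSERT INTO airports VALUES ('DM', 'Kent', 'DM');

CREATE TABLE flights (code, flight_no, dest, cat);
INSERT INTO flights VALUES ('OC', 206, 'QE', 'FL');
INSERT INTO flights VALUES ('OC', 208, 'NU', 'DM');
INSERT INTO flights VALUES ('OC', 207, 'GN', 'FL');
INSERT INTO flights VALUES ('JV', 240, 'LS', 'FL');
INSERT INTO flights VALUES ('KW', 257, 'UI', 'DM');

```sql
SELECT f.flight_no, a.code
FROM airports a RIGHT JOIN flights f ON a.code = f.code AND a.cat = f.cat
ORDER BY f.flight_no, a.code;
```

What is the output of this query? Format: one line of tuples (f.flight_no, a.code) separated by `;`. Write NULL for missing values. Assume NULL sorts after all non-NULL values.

RIGHT JOIN keeps every row from `flights`; unmatched rows get NULL for `airports`'s columns.
Matching on a.code = f.code AND a.cat = f.cat.
Matched pairs: 2; unmatched f rows kept: 4.

(206, NULL); (207, NULL); (208, NULL); (240, JV); (240, JV); (257, NULL)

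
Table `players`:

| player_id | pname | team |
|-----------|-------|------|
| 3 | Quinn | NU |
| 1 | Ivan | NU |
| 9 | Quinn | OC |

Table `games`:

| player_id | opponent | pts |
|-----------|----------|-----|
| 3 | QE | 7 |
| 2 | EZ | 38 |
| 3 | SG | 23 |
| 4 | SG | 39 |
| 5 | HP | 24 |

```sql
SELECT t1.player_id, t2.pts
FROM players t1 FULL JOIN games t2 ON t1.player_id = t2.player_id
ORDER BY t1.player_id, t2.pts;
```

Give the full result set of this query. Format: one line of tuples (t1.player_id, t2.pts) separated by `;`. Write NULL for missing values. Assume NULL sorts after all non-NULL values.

(1, NULL); (3, 7); (3, 23); (9, NULL); (NULL, 24); (NULL, 38); (NULL, 39)

FULL OUTER JOIN keeps every row from both sides; unmatched rows get NULL for the other side's columns.
Matching on t1.player_id = t2.player_id.
Matched pairs: 2; unmatched t1 rows kept: 2; unmatched t2 rows kept: 3.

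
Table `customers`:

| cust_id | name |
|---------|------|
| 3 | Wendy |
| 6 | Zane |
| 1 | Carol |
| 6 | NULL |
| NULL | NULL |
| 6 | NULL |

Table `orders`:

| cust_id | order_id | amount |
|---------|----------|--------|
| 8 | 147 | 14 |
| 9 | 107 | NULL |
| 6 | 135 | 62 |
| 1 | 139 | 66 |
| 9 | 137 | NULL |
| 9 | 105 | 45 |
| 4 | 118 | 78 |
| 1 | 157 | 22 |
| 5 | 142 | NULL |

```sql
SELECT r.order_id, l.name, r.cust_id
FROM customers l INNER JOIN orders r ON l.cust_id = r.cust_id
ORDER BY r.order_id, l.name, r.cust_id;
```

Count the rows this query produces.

5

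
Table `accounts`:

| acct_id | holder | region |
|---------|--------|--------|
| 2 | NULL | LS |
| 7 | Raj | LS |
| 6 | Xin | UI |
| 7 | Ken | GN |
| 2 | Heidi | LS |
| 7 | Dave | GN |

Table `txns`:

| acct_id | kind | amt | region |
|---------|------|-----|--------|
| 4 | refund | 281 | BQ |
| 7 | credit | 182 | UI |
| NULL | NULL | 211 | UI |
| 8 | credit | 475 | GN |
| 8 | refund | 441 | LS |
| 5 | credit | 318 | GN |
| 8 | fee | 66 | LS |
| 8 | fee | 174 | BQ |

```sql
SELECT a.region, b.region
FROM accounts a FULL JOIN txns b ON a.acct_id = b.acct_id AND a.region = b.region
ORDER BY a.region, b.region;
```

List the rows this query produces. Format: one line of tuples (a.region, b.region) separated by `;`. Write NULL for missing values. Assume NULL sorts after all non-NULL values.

FULL OUTER JOIN keeps every row from both sides; unmatched rows get NULL for the other side's columns.
Matching on a.acct_id = b.acct_id AND a.region = b.region. A NULL in a compared column never satisfies the condition.
- a row (acct_id=2, region=LS): no match → kept, b columns NULL.
- a row (acct_id=7, region=LS): no match → kept, b columns NULL.
- a row (acct_id=6, region=UI): no match → kept, b columns NULL.
- a row (acct_id=7, region=GN): no match → kept, b columns NULL.
- a row (acct_id=2, region=LS): no match → kept, b columns NULL.
- a row (acct_id=7, region=GN): no match → kept, b columns NULL.
- 8 b row(s) had no a match → kept, a columns NULL.

(GN, NULL); (GN, NULL); (LS, NULL); (LS, NULL); (LS, NULL); (UI, NULL); (NULL, BQ); (NULL, BQ); (NULL, GN); (NULL, GN); (NULL, LS); (NULL, LS); (NULL, UI); (NULL, UI)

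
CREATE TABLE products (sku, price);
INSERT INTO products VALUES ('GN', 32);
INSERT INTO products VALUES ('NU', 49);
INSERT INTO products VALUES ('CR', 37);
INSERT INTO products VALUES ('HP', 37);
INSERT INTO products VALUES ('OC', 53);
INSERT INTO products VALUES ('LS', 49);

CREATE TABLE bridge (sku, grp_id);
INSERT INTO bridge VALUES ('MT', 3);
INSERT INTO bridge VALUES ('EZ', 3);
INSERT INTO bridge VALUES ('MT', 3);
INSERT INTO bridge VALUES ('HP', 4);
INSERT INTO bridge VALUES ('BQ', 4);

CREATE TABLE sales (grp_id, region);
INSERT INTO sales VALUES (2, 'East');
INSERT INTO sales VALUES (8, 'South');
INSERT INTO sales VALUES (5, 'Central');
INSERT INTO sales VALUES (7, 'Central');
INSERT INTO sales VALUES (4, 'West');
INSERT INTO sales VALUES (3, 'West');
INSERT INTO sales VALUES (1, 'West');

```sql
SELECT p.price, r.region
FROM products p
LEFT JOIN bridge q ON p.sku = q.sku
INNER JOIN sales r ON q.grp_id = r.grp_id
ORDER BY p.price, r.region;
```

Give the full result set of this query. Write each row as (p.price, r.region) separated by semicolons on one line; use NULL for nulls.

(37, West)

Step 1 — p LEFT JOIN q on sku → 6 row(s).
Then INNER JOIN `sales r` on grp_id: keep only rows whose q.grp_id appears in r.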